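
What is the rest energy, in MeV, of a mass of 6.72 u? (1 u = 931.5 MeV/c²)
E = mc² = 6260 MeV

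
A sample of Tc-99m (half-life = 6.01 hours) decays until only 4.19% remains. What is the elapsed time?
t = t½ × log₂(N₀/N) = 27.51 hours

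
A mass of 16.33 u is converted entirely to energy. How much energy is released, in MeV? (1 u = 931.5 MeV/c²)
E = mc² = 15210 MeV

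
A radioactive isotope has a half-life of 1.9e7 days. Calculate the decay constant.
λ = ln(2)/t½ = 3.648e-8 day⁻¹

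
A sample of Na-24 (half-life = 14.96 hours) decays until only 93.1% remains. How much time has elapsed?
t = t½ × log₂(N₀/N) = 1.543 hours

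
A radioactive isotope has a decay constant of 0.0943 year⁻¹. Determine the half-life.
t½ = ln(2)/λ = 7.35 years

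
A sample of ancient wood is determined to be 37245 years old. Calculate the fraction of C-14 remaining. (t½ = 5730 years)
N/N₀ = (1/2)^(t/t½) = 0.01105 = 1.1%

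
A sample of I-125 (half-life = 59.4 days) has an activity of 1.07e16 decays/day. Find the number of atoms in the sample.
N = A/λ = 9.169e17 atoms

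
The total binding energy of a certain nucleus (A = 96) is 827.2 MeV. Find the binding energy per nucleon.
B.E./A = 827.2/96 = 8.617 MeV/nucleon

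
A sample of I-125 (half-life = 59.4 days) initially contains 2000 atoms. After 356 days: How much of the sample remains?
N = N₀(1/2)^(t/t½) = 31.4 atoms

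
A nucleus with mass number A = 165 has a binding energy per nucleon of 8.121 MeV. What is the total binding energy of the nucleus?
B.E. = 8.121 × 165 = 1340 MeV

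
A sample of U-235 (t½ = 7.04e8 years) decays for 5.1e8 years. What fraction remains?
N/N₀ = (1/2)^(t/t½) = 0.6052 = 60.5%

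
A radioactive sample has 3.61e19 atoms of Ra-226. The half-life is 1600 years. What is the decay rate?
A = λN = 1.564e16 decays/year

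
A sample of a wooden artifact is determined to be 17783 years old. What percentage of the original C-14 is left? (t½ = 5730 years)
N/N₀ = (1/2)^(t/t½) = 0.1163 = 11.6%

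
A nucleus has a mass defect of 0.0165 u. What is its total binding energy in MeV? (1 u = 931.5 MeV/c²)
B.E. = Δm × 931.5 = 15.37 MeV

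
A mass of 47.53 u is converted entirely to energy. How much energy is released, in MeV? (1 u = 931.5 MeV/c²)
E = mc² = 44270 MeV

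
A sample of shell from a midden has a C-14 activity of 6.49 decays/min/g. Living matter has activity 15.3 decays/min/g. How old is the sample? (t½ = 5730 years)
Age = t½ × log₂(A₀/A) = 7089 years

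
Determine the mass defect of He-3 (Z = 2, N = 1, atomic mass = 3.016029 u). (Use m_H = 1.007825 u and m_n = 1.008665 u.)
Δm = Z·m_H + N·m_n − M = 0.008286 u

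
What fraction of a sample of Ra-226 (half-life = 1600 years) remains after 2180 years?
N/N₀ = (1/2)^(t/t½) = 0.3889 = 38.9%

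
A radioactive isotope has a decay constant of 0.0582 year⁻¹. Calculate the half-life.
t½ = ln(2)/λ = 11.91 years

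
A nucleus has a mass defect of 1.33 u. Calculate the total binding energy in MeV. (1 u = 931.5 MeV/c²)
B.E. = Δm × 931.5 = 1239 MeV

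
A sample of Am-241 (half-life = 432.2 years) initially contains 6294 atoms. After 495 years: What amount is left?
N = N₀(1/2)^(t/t½) = 2845 atoms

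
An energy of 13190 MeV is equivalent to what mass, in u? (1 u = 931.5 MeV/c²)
m = E/c² = 14.16 u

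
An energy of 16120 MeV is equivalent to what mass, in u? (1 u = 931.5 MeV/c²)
m = E/c² = 17.31 u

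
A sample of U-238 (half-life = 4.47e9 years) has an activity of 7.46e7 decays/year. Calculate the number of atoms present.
N = A/λ = 4.811e17 atoms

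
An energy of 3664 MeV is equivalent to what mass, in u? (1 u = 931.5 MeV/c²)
m = E/c² = 3.933 u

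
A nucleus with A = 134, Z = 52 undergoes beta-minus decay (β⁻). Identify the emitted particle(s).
β⁻: electron (e⁻) + antineutrino (ν̄ₑ)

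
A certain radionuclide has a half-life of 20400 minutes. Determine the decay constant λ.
λ = ln(2)/t½ = 3.398e-5 minute⁻¹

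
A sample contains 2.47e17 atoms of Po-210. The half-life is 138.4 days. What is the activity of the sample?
A = λN = 1.237e15 decays/day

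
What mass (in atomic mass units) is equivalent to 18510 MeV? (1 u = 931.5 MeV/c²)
m = E/c² = 19.87 u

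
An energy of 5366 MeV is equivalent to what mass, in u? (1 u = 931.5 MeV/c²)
m = E/c² = 5.761 u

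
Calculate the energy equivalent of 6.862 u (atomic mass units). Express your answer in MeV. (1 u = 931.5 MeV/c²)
E = mc² = 6392 MeV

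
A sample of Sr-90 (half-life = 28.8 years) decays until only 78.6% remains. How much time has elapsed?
t = t½ × log₂(N₀/N) = 10.01 years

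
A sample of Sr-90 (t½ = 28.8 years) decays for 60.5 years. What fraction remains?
N/N₀ = (1/2)^(t/t½) = 0.2331 = 23.3%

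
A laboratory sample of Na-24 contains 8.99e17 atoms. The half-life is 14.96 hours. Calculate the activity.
A = λN = 4.165e16 decays/hour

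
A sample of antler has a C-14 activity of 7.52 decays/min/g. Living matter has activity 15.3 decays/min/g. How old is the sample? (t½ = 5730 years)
Age = t½ × log₂(A₀/A) = 5872 years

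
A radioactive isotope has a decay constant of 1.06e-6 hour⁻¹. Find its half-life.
t½ = ln(2)/λ = 6.539e5 hours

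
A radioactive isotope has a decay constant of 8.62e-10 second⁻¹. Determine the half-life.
t½ = ln(2)/λ = 8.041e8 seconds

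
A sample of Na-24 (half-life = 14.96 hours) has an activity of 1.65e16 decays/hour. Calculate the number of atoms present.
N = A/λ = 3.561e17 atoms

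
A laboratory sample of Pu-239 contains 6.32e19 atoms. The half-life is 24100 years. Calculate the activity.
A = λN = 1.818e15 decays/year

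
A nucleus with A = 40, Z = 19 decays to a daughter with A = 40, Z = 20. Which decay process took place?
ΔA = 0, ΔZ = +1 ⇒ beta-minus decay (β⁻)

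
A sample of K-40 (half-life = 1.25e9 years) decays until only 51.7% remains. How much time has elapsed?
t = t½ × log₂(N₀/N) = 1.19e9 years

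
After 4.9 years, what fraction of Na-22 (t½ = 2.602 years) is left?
N/N₀ = (1/2)^(t/t½) = 0.2711 = 27.1%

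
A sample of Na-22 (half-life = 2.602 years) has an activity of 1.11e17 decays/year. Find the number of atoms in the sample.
N = A/λ = 4.167e17 atoms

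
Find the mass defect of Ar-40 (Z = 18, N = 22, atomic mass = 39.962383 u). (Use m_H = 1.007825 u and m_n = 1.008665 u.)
Δm = Z·m_H + N·m_n − M = 0.3691 u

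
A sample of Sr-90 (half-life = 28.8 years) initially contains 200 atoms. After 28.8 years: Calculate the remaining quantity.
N = N₀(1/2)^(t/t½) = 100 atoms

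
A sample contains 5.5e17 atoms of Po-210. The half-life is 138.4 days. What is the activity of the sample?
A = λN = 2.755e15 decays/day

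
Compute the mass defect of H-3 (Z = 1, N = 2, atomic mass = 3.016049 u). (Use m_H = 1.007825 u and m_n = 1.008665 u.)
Δm = Z·m_H + N·m_n − M = 0.009106 u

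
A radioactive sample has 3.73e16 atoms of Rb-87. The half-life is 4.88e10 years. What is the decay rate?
A = λN = 5.298e5 decays/year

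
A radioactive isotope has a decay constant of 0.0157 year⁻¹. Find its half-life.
t½ = ln(2)/λ = 44.15 years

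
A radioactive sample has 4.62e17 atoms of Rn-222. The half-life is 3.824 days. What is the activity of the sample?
A = λN = 8.374e16 decays/day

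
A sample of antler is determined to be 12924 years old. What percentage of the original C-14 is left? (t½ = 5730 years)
N/N₀ = (1/2)^(t/t½) = 0.2094 = 20.9%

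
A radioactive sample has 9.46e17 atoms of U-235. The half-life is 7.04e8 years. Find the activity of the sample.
A = λN = 9.314e8 decays/year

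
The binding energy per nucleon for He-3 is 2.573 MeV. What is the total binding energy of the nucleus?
B.E. = 2.573 × 3 = 7.719 MeV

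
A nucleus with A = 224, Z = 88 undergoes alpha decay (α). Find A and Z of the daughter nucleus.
Daughter: A = 220, Z = 86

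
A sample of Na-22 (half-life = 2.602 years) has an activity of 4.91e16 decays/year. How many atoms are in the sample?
N = A/λ = 1.843e17 atoms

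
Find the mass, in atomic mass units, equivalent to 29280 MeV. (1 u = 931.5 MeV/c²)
m = E/c² = 31.43 u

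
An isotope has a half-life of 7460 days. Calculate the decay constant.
λ = ln(2)/t½ = 9.292e-5 day⁻¹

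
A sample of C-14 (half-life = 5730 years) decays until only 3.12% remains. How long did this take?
t = t½ × log₂(N₀/N) = 28660 years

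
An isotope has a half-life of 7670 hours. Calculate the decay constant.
λ = ln(2)/t½ = 9.037e-5 hour⁻¹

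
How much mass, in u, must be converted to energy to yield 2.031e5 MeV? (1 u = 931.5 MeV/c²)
m = E/c² = 218 u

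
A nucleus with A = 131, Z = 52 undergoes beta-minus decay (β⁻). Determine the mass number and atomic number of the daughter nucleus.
Daughter: A = 131, Z = 53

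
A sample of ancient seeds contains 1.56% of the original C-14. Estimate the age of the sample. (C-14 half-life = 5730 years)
Age = t½ × log₂(1/ratio) = 34390 years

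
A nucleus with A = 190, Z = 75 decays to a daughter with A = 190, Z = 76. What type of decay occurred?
ΔA = 0, ΔZ = +1 ⇒ beta-minus decay (β⁻)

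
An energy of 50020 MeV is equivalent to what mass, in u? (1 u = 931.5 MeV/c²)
m = E/c² = 53.7 u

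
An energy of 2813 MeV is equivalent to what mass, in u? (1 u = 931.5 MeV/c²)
m = E/c² = 3.02 u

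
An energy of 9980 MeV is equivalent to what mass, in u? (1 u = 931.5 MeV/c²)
m = E/c² = 10.71 u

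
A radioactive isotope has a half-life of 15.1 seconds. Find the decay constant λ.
λ = ln(2)/t½ = 0.0459 second⁻¹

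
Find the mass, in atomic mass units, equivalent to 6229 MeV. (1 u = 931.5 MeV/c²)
m = E/c² = 6.687 u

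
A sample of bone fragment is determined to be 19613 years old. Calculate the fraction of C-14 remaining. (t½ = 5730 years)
N/N₀ = (1/2)^(t/t½) = 0.09324 = 9.32%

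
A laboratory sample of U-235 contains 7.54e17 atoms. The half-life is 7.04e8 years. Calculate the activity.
A = λN = 7.424e8 decays/year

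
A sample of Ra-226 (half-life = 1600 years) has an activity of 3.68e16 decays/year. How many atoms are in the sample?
N = A/λ = 8.495e19 atoms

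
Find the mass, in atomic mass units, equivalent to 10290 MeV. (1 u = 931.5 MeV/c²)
m = E/c² = 11.05 u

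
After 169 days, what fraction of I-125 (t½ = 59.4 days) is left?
N/N₀ = (1/2)^(t/t½) = 0.1392 = 13.9%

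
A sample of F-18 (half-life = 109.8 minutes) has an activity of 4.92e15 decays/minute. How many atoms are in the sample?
N = A/λ = 7.794e17 atoms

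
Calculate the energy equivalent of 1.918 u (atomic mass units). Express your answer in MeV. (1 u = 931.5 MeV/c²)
E = mc² = 1787 MeV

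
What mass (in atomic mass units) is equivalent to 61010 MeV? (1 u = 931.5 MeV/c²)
m = E/c² = 65.5 u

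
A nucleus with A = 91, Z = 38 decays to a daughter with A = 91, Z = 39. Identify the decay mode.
ΔA = 0, ΔZ = +1 ⇒ beta-minus decay (β⁻)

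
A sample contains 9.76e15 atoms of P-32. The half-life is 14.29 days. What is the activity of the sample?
A = λN = 4.734e14 decays/day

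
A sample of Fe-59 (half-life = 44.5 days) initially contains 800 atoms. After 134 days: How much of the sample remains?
N = N₀(1/2)^(t/t½) = 99.22 atoms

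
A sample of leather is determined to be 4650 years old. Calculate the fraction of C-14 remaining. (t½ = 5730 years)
N/N₀ = (1/2)^(t/t½) = 0.5698 = 57%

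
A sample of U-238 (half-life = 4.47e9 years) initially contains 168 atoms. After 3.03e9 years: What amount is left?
N = N₀(1/2)^(t/t½) = 105 atoms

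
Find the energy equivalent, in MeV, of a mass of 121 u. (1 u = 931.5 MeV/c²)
E = mc² = 1.127e5 MeV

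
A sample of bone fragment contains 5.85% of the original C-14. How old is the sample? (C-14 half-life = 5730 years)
Age = t½ × log₂(1/ratio) = 23470 years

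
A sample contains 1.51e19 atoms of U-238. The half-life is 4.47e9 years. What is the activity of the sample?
A = λN = 2.342e9 decays/year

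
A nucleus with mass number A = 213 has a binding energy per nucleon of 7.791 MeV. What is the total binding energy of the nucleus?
B.E. = 7.791 × 213 = 1659 MeV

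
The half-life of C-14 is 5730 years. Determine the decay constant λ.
λ = ln(2)/t½ = 1.21e-4 year⁻¹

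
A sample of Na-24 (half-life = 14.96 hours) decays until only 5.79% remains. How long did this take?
t = t½ × log₂(N₀/N) = 61.49 hours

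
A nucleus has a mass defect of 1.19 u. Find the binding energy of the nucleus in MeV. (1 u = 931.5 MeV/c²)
B.E. = Δm × 931.5 = 1108 MeV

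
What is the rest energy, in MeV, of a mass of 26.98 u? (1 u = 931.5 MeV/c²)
E = mc² = 25130 MeV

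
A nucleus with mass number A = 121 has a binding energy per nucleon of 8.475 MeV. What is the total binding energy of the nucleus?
B.E. = 8.475 × 121 = 1025 MeV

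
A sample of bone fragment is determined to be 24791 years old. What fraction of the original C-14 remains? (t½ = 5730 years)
N/N₀ = (1/2)^(t/t½) = 0.04984 = 4.98%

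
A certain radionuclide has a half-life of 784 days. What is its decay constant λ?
λ = ln(2)/t½ = 8.841e-4 day⁻¹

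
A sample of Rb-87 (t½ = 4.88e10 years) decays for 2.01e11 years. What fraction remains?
N/N₀ = (1/2)^(t/t½) = 0.05756 = 5.76%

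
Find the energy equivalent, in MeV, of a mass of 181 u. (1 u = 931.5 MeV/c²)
E = mc² = 1.686e5 MeV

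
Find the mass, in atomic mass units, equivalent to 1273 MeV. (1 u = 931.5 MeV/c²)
m = E/c² = 1.367 u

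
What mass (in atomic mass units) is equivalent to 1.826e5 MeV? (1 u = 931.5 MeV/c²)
m = E/c² = 196 u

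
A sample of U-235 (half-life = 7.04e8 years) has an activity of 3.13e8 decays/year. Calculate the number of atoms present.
N = A/λ = 3.179e17 atoms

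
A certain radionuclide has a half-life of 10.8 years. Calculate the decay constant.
λ = ln(2)/t½ = 0.06418 year⁻¹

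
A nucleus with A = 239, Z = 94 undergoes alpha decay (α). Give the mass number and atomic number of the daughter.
Daughter: A = 235, Z = 92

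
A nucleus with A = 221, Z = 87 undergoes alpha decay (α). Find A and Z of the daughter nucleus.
Daughter: A = 217, Z = 85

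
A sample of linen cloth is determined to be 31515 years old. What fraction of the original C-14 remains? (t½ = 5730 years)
N/N₀ = (1/2)^(t/t½) = 0.0221 = 2.21%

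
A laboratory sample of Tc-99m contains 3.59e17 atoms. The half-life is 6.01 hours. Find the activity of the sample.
A = λN = 4.14e16 decays/hour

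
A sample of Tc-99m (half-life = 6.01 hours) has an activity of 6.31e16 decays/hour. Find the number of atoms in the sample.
N = A/λ = 5.471e17 atoms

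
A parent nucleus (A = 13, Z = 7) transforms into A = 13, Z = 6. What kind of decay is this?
ΔA = 0, ΔZ = -1 ⇒ beta-plus decay (β⁺) or electron capture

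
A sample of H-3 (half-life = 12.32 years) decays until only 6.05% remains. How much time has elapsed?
t = t½ × log₂(N₀/N) = 49.86 years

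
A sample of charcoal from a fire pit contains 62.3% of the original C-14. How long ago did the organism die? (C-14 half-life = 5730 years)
Age = t½ × log₂(1/ratio) = 3912 years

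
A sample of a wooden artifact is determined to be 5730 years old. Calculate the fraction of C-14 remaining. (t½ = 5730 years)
N/N₀ = (1/2)^(t/t½) = 0.5 = 50%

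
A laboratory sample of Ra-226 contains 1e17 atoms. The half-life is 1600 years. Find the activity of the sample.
A = λN = 4.332e13 decays/year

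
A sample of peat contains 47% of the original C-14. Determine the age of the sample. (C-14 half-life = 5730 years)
Age = t½ × log₂(1/ratio) = 6242 years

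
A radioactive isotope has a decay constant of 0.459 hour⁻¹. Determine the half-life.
t½ = ln(2)/λ = 1.51 hours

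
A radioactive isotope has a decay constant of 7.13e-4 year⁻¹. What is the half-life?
t½ = ln(2)/λ = 972.2 years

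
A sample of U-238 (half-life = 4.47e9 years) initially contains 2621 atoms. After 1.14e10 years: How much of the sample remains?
N = N₀(1/2)^(t/t½) = 447.4 atoms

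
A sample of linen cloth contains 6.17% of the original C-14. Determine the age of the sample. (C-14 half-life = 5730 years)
Age = t½ × log₂(1/ratio) = 23030 years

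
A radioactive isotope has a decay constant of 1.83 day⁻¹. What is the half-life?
t½ = ln(2)/λ = 0.3788 days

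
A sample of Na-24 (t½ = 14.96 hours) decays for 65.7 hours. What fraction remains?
N/N₀ = (1/2)^(t/t½) = 0.04764 = 4.76%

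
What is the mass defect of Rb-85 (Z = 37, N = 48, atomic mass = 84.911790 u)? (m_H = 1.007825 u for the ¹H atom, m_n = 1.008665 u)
Δm = Z·m_H + N·m_n − M = 0.7937 u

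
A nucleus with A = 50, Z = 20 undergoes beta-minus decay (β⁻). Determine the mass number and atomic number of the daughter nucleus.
Daughter: A = 50, Z = 21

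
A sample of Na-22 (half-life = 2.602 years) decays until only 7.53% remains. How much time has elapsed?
t = t½ × log₂(N₀/N) = 9.709 years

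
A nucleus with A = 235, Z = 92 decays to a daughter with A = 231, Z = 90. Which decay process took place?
ΔA = -4, ΔZ = -2 ⇒ alpha decay (α)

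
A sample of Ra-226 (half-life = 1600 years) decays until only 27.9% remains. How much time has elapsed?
t = t½ × log₂(N₀/N) = 2947 years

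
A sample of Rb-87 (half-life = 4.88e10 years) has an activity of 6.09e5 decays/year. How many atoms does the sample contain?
N = A/λ = 4.288e16 atoms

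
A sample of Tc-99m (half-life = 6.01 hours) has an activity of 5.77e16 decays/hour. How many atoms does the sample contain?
N = A/λ = 5.003e17 atoms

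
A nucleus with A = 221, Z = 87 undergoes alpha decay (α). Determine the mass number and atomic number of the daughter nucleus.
Daughter: A = 217, Z = 85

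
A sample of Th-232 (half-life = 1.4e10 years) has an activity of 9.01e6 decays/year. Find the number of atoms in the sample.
N = A/λ = 1.82e17 atoms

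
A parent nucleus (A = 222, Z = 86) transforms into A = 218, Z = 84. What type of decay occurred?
ΔA = -4, ΔZ = -2 ⇒ alpha decay (α)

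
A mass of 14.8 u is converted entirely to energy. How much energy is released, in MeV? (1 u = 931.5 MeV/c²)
E = mc² = 13790 MeV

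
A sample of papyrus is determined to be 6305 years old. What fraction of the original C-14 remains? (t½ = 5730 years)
N/N₀ = (1/2)^(t/t½) = 0.4664 = 46.6%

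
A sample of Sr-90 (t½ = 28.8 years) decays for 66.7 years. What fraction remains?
N/N₀ = (1/2)^(t/t½) = 0.2008 = 20.1%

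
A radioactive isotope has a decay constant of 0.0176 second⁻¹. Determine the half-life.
t½ = ln(2)/λ = 39.38 seconds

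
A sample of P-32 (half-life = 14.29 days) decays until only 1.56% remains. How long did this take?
t = t½ × log₂(N₀/N) = 85.77 days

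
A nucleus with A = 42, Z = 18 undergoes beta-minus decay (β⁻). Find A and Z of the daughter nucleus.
Daughter: A = 42, Z = 19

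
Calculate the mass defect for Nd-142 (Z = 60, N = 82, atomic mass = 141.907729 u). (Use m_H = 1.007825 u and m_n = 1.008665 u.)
Δm = Z·m_H + N·m_n − M = 1.272 u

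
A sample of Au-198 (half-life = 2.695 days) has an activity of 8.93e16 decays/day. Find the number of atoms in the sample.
N = A/λ = 3.472e17 atoms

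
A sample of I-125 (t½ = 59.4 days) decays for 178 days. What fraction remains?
N/N₀ = (1/2)^(t/t½) = 0.1253 = 12.5%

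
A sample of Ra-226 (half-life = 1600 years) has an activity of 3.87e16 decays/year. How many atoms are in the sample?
N = A/λ = 8.933e19 atoms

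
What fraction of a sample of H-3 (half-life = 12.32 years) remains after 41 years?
N/N₀ = (1/2)^(t/t½) = 0.09959 = 9.96%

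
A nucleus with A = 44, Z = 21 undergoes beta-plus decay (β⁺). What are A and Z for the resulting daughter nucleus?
Daughter: A = 44, Z = 20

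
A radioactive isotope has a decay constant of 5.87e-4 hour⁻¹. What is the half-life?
t½ = ln(2)/λ = 1181 hours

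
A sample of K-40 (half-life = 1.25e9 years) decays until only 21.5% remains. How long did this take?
t = t½ × log₂(N₀/N) = 2.772e9 years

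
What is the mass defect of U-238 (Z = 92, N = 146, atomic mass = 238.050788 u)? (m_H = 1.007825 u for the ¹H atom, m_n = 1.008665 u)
Δm = Z·m_H + N·m_n − M = 1.934 u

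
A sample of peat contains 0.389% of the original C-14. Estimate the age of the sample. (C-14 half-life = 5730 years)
Age = t½ × log₂(1/ratio) = 45870 years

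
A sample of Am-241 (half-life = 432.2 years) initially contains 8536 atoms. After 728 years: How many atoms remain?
N = N₀(1/2)^(t/t½) = 2656 atoms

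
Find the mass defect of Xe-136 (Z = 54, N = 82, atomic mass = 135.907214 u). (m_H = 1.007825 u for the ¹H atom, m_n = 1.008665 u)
Δm = Z·m_H + N·m_n − M = 1.226 u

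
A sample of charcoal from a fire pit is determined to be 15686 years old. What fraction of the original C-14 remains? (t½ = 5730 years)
N/N₀ = (1/2)^(t/t½) = 0.1499 = 15%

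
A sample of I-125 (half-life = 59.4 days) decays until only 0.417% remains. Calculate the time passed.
t = t½ × log₂(N₀/N) = 469.6 days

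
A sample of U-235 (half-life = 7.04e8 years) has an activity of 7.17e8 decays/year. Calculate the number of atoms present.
N = A/λ = 7.282e17 atoms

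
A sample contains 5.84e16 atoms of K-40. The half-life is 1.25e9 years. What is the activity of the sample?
A = λN = 3.238e7 decays/year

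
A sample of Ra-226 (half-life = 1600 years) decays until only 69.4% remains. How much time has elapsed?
t = t½ × log₂(N₀/N) = 843.2 years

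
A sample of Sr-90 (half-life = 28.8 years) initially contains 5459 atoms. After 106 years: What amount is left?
N = N₀(1/2)^(t/t½) = 425.8 atoms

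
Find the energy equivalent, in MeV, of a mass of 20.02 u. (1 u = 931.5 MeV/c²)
E = mc² = 18650 MeV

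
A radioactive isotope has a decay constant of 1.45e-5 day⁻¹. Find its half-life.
t½ = ln(2)/λ = 47800 days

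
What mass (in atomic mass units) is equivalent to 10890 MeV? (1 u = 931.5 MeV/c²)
m = E/c² = 11.69 u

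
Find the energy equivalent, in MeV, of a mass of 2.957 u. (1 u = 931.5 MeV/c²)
E = mc² = 2754 MeV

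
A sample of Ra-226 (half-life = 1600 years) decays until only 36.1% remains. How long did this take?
t = t½ × log₂(N₀/N) = 2352 years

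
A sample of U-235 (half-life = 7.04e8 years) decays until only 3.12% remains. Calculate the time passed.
t = t½ × log₂(N₀/N) = 3.522e9 years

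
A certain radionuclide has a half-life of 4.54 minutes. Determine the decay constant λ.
λ = ln(2)/t½ = 0.1527 minute⁻¹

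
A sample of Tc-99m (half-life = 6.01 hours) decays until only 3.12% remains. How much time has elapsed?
t = t½ × log₂(N₀/N) = 30.06 hours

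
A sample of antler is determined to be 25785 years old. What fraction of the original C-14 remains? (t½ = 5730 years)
N/N₀ = (1/2)^(t/t½) = 0.04419 = 4.42%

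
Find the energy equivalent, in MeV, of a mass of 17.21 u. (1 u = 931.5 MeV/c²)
E = mc² = 16030 MeV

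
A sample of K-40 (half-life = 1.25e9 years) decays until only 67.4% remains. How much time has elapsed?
t = t½ × log₂(N₀/N) = 7.115e8 years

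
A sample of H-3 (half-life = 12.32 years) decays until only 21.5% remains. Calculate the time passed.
t = t½ × log₂(N₀/N) = 27.32 years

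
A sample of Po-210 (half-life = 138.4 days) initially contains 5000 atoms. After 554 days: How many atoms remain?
N = N₀(1/2)^(t/t½) = 311.9 atoms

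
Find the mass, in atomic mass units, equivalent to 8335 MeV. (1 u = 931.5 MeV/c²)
m = E/c² = 8.948 u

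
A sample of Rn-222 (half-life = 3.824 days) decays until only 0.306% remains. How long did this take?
t = t½ × log₂(N₀/N) = 31.94 days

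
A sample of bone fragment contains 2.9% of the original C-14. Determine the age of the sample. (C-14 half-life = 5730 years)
Age = t½ × log₂(1/ratio) = 29270 years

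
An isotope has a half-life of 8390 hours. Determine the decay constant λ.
λ = ln(2)/t½ = 8.262e-5 hour⁻¹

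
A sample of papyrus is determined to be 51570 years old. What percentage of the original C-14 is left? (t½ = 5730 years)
N/N₀ = (1/2)^(t/t½) = 0.001953 = 0.195%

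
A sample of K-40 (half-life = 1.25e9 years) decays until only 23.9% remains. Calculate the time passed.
t = t½ × log₂(N₀/N) = 2.581e9 years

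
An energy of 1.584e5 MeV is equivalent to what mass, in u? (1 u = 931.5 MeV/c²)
m = E/c² = 170 u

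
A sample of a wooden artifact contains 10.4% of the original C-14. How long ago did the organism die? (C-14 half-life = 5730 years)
Age = t½ × log₂(1/ratio) = 18710 years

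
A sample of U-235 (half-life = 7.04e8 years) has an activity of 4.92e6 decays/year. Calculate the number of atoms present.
N = A/λ = 4.997e15 atoms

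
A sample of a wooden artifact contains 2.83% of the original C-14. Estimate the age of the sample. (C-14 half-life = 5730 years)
Age = t½ × log₂(1/ratio) = 29470 years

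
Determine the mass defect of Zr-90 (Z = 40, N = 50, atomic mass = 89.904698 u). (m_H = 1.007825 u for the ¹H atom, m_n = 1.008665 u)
Δm = Z·m_H + N·m_n − M = 0.8416 u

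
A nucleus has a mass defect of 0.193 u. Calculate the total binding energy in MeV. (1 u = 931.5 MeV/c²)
B.E. = Δm × 931.5 = 179.8 MeV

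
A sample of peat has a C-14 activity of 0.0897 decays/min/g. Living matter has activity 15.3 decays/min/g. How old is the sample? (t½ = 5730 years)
Age = t½ × log₂(A₀/A) = 42480 years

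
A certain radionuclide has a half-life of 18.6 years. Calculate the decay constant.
λ = ln(2)/t½ = 0.03727 year⁻¹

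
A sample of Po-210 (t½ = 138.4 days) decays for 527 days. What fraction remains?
N/N₀ = (1/2)^(t/t½) = 0.07141 = 7.14%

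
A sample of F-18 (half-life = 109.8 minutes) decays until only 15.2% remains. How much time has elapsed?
t = t½ × log₂(N₀/N) = 298.4 minutes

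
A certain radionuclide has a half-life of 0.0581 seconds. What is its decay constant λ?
λ = ln(2)/t½ = 11.93 second⁻¹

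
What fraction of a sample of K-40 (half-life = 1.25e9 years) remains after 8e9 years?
N/N₀ = (1/2)^(t/t½) = 0.01184 = 1.18%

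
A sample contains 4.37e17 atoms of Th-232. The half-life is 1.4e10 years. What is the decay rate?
A = λN = 2.164e7 decays/year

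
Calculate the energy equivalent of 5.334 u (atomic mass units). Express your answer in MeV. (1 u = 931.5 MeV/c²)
E = mc² = 4969 MeV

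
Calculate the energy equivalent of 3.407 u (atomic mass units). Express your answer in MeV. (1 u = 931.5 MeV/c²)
E = mc² = 3174 MeV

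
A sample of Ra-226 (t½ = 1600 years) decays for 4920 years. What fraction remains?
N/N₀ = (1/2)^(t/t½) = 0.1187 = 11.9%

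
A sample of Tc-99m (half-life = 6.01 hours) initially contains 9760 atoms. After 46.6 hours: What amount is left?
N = N₀(1/2)^(t/t½) = 45.22 atoms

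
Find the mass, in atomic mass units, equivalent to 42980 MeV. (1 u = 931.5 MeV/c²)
m = E/c² = 46.14 u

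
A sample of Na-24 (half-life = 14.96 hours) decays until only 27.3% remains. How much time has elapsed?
t = t½ × log₂(N₀/N) = 28.02 hours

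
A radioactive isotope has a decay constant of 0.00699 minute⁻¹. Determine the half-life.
t½ = ln(2)/λ = 99.16 minutes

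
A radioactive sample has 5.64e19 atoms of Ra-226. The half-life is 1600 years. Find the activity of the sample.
A = λN = 2.443e16 decays/year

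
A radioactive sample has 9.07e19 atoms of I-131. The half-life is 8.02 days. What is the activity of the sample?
A = λN = 7.839e18 decays/day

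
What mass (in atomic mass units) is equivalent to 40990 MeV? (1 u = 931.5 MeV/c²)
m = E/c² = 44 u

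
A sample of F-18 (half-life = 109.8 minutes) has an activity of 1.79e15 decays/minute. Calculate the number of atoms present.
N = A/λ = 2.836e17 atoms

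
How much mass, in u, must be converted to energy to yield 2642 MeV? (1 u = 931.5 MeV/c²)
m = E/c² = 2.836 u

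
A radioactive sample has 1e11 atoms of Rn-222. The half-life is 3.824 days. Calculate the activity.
A = λN = 1.813e10 decays/day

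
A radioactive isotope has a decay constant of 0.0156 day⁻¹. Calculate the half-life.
t½ = ln(2)/λ = 44.43 days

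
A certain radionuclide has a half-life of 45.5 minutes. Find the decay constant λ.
λ = ln(2)/t½ = 0.01523 minute⁻¹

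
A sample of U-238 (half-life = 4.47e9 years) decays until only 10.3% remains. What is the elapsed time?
t = t½ × log₂(N₀/N) = 1.466e10 years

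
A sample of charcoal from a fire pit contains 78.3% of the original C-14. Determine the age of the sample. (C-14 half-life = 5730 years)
Age = t½ × log₂(1/ratio) = 2022 years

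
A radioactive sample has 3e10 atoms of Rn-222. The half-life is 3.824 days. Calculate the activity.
A = λN = 5.438e9 decays/day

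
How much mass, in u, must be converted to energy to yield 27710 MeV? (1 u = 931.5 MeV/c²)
m = E/c² = 29.75 u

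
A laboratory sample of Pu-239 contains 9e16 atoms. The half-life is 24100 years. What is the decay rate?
A = λN = 2.589e12 decays/year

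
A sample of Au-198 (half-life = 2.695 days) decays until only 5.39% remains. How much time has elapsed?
t = t½ × log₂(N₀/N) = 11.36 days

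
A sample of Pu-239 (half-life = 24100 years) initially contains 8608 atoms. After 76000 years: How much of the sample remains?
N = N₀(1/2)^(t/t½) = 967.4 atoms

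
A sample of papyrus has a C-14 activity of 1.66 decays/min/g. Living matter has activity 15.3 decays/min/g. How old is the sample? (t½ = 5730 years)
Age = t½ × log₂(A₀/A) = 18360 years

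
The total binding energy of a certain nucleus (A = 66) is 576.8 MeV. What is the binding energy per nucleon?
B.E./A = 576.8/66 = 8.739 MeV/nucleon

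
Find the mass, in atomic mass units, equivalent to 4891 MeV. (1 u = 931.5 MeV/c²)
m = E/c² = 5.251 u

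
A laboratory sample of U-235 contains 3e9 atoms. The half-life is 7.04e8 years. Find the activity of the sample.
A = λN = 2.954 decays/year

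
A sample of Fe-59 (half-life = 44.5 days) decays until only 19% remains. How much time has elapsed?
t = t½ × log₂(N₀/N) = 106.6 days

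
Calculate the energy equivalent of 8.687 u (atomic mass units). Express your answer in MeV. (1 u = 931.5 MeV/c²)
E = mc² = 8092 MeV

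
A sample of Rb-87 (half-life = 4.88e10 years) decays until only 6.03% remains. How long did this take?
t = t½ × log₂(N₀/N) = 1.977e11 years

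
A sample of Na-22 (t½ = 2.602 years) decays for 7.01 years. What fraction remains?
N/N₀ = (1/2)^(t/t½) = 0.1545 = 15.5%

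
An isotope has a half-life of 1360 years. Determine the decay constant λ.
λ = ln(2)/t½ = 5.097e-4 year⁻¹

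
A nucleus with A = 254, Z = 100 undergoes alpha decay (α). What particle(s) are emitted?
α particle = ⁴₂He (2 protons + 2 neutrons)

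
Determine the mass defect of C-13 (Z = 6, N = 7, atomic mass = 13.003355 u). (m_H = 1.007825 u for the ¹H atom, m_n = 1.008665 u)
Δm = Z·m_H + N·m_n − M = 0.1043 u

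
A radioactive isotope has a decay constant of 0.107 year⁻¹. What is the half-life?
t½ = ln(2)/λ = 6.478 years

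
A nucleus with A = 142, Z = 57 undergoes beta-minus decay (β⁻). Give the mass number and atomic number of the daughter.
Daughter: A = 142, Z = 58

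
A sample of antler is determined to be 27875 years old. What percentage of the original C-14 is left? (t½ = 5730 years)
N/N₀ = (1/2)^(t/t½) = 0.03432 = 3.43%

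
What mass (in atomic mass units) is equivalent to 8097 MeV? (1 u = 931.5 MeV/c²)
m = E/c² = 8.692 u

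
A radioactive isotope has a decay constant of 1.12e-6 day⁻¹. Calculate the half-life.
t½ = ln(2)/λ = 6.189e5 days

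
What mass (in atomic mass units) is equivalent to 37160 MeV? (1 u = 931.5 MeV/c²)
m = E/c² = 39.89 u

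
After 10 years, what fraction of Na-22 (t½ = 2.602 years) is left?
N/N₀ = (1/2)^(t/t½) = 0.06968 = 6.97%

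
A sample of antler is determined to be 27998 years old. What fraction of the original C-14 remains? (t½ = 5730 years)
N/N₀ = (1/2)^(t/t½) = 0.03381 = 3.38%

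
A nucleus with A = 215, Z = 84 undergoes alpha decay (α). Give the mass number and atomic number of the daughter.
Daughter: A = 211, Z = 82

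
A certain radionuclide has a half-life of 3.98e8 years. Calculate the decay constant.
λ = ln(2)/t½ = 1.742e-9 year⁻¹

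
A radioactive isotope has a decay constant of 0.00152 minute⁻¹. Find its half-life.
t½ = ln(2)/λ = 456 minutes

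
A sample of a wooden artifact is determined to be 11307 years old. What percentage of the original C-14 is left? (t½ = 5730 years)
N/N₀ = (1/2)^(t/t½) = 0.2547 = 25.5%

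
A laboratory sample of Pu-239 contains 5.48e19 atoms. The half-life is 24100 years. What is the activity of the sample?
A = λN = 1.576e15 decays/year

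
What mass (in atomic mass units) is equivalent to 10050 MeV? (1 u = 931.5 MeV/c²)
m = E/c² = 10.79 u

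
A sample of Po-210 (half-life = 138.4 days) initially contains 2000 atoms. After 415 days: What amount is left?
N = N₀(1/2)^(t/t½) = 250.3 atoms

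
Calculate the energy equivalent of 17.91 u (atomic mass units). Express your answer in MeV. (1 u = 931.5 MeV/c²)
E = mc² = 16680 MeV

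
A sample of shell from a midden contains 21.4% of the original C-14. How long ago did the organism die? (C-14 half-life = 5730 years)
Age = t½ × log₂(1/ratio) = 12750 years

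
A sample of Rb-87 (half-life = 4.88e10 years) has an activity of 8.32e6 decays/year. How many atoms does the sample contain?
N = A/λ = 5.858e17 atoms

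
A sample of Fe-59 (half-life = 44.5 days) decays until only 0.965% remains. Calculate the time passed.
t = t½ × log₂(N₀/N) = 297.9 days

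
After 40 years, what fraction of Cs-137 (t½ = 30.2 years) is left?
N/N₀ = (1/2)^(t/t½) = 0.3993 = 39.9%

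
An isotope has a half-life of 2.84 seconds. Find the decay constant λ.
λ = ln(2)/t½ = 0.2441 second⁻¹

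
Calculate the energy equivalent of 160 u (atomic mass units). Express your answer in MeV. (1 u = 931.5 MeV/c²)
E = mc² = 1.49e5 MeV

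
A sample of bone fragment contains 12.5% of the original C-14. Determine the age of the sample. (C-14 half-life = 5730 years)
Age = t½ × log₂(1/ratio) = 17190 years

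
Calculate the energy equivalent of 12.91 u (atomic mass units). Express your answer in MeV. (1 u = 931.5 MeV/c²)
E = mc² = 12030 MeV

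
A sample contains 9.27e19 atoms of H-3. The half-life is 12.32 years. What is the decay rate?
A = λN = 5.215e18 decays/year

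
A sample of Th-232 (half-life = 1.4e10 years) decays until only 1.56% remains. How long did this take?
t = t½ × log₂(N₀/N) = 8.403e10 years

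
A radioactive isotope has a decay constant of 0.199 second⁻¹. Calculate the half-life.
t½ = ln(2)/λ = 3.483 seconds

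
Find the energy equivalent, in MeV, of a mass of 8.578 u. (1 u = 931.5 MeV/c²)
E = mc² = 7990 MeV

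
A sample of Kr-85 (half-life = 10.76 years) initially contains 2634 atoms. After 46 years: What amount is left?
N = N₀(1/2)^(t/t½) = 136 atoms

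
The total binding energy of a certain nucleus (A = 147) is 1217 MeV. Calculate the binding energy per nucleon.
B.E./A = 1217/147 = 8.279 MeV/nucleon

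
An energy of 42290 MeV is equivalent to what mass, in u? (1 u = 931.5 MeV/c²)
m = E/c² = 45.4 u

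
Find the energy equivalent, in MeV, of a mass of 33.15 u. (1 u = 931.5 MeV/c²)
E = mc² = 30880 MeV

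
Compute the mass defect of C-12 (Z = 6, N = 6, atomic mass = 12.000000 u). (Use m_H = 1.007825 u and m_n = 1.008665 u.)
Δm = Z·m_H + N·m_n − M = 0.09894 u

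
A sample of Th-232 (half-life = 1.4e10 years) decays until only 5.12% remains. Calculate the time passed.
t = t½ × log₂(N₀/N) = 6.003e10 years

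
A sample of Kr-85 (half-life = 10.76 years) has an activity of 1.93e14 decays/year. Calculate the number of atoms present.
N = A/λ = 2.996e15 atoms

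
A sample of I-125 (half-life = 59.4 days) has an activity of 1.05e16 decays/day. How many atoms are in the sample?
N = A/λ = 8.998e17 atoms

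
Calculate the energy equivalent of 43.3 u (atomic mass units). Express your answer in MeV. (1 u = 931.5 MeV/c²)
E = mc² = 40330 MeV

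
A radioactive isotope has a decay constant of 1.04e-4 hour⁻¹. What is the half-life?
t½ = ln(2)/λ = 6665 hours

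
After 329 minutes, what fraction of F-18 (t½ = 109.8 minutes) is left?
N/N₀ = (1/2)^(t/t½) = 0.1253 = 12.5%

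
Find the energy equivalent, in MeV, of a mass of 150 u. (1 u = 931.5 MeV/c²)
E = mc² = 1.397e5 MeV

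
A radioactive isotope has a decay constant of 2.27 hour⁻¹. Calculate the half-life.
t½ = ln(2)/λ = 0.3054 hours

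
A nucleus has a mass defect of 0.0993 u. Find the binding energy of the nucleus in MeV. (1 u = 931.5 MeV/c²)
B.E. = Δm × 931.5 = 92.5 MeV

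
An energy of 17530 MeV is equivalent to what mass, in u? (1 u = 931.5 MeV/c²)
m = E/c² = 18.82 u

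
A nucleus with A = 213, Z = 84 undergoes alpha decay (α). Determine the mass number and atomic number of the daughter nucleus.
Daughter: A = 209, Z = 82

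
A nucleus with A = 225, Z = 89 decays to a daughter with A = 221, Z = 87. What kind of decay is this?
ΔA = -4, ΔZ = -2 ⇒ alpha decay (α)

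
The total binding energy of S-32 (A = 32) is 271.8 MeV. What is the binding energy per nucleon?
B.E./A = 271.8/32 = 8.494 MeV/nucleon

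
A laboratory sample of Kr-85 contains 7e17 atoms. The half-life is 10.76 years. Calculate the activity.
A = λN = 4.509e16 decays/year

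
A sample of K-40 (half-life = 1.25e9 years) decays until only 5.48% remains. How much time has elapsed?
t = t½ × log₂(N₀/N) = 5.237e9 years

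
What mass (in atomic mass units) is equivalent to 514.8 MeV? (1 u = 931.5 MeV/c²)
m = E/c² = 0.5527 u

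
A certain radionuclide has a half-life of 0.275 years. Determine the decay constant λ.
λ = ln(2)/t½ = 2.521 year⁻¹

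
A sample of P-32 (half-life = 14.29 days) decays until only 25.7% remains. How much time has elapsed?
t = t½ × log₂(N₀/N) = 28.01 days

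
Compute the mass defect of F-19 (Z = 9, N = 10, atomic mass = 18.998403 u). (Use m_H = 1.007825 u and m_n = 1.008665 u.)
Δm = Z·m_H + N·m_n − M = 0.1587 u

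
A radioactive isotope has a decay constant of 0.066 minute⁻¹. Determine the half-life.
t½ = ln(2)/λ = 10.5 minutes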